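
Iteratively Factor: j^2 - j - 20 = (j + 4)*(j - 5)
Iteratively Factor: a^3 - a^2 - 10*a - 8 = (a + 1)*(a^2 - 2*a - 8) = (a + 1)*(a + 2)*(a - 4)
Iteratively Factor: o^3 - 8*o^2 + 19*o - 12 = (o - 4)*(o^2 - 4*o + 3) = (o - 4)*(o - 1)*(o - 3)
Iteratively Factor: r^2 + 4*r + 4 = (r + 2)*(r + 2)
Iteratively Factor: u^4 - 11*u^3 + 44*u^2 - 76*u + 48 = (u - 2)*(u^3 - 9*u^2 + 26*u - 24) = (u - 3)*(u - 2)*(u^2 - 6*u + 8) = (u - 3)*(u - 2)^2*(u - 4)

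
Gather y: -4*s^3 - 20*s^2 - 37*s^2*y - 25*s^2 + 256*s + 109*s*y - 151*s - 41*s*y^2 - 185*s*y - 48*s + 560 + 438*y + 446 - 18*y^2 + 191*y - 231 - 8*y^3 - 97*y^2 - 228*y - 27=-4*s^3 - 45*s^2 + 57*s - 8*y^3 + y^2*(-41*s - 115) + y*(-37*s^2 - 76*s + 401) + 748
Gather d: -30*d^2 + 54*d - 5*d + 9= -30*d^2 + 49*d + 9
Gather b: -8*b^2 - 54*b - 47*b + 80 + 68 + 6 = -8*b^2 - 101*b + 154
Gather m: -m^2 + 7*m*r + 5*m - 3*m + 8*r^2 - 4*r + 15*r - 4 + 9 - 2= -m^2 + m*(7*r + 2) + 8*r^2 + 11*r + 3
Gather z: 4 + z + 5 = z + 9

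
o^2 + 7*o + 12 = (o + 3)*(o + 4)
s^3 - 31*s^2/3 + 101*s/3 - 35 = (s - 5)*(s - 3)*(s - 7/3)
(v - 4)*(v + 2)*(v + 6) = v^3 + 4*v^2 - 20*v - 48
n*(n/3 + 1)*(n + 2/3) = n^3/3 + 11*n^2/9 + 2*n/3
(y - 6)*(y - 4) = y^2 - 10*y + 24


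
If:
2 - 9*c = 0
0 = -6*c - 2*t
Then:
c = 2/9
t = -2/3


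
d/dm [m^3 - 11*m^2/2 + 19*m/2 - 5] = 3*m^2 - 11*m + 19/2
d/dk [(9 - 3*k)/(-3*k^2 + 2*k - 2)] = 3*(-3*k^2 + 18*k - 4)/(9*k^4 - 12*k^3 + 16*k^2 - 8*k + 4)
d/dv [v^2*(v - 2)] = v*(3*v - 4)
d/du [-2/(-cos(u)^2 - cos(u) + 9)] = 2*(2*cos(u) + 1)*sin(u)/(cos(u)^2 + cos(u) - 9)^2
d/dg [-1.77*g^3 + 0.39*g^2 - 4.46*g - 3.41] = -5.31*g^2 + 0.78*g - 4.46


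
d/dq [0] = 0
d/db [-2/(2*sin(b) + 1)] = 4*cos(b)/(2*sin(b) + 1)^2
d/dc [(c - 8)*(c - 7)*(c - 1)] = 3*c^2 - 32*c + 71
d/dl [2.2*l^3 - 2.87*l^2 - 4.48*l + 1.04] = 6.6*l^2 - 5.74*l - 4.48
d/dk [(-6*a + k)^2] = -12*a + 2*k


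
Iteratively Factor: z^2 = (z)*(z)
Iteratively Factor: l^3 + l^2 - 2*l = (l + 2)*(l^2 - l) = l*(l + 2)*(l - 1)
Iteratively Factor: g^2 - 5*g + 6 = (g - 3)*(g - 2)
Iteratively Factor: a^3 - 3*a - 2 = (a - 2)*(a^2 + 2*a + 1) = (a - 2)*(a + 1)*(a + 1)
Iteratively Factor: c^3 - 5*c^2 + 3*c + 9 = (c + 1)*(c^2 - 6*c + 9) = (c - 3)*(c + 1)*(c - 3)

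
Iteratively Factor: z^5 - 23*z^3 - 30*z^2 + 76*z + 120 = (z + 2)*(z^4 - 2*z^3 - 19*z^2 + 8*z + 60) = (z - 5)*(z + 2)*(z^3 + 3*z^2 - 4*z - 12) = (z - 5)*(z + 2)^2*(z^2 + z - 6) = (z - 5)*(z - 2)*(z + 2)^2*(z + 3)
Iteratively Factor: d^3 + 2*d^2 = (d)*(d^2 + 2*d) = d*(d + 2)*(d)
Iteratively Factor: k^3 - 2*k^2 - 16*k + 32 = (k - 2)*(k^2 - 16) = (k - 4)*(k - 2)*(k + 4)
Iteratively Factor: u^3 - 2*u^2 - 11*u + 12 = (u - 4)*(u^2 + 2*u - 3) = (u - 4)*(u + 3)*(u - 1)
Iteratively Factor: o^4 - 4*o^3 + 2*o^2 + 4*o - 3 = (o + 1)*(o^3 - 5*o^2 + 7*o - 3) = (o - 3)*(o + 1)*(o^2 - 2*o + 1) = (o - 3)*(o - 1)*(o + 1)*(o - 1)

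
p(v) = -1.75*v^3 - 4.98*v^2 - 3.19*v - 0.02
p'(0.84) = -15.26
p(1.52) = -22.52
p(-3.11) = 14.37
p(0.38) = -2.05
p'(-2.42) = -9.83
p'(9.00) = -518.08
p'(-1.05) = 1.48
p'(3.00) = -80.32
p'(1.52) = -30.46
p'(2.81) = -72.63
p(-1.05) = -0.14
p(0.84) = -7.25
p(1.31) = -16.68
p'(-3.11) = -22.99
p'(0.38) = -7.73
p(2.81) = -87.14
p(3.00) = -101.66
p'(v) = -5.25*v^2 - 9.96*v - 3.19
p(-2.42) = 3.34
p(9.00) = -1707.86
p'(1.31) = -25.25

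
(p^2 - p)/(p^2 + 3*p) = (p - 1)/(p + 3)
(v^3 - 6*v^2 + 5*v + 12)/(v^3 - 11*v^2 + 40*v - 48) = (v + 1)/(v - 4)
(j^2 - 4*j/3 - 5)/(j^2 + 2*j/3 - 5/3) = (j - 3)/(j - 1)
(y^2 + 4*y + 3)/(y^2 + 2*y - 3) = (y + 1)/(y - 1)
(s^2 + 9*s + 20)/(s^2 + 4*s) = (s + 5)/s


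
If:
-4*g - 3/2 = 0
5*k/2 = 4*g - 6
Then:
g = -3/8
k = -3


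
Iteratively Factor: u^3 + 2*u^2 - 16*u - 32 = (u + 2)*(u^2 - 16) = (u + 2)*(u + 4)*(u - 4)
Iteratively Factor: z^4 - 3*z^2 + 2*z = (z)*(z^3 - 3*z + 2) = z*(z + 2)*(z^2 - 2*z + 1) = z*(z - 1)*(z + 2)*(z - 1)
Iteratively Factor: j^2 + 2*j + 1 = (j + 1)*(j + 1)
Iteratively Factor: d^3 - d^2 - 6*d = (d - 3)*(d^2 + 2*d) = (d - 3)*(d + 2)*(d)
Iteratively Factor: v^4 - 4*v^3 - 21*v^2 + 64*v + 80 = (v - 5)*(v^3 + v^2 - 16*v - 16) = (v - 5)*(v - 4)*(v^2 + 5*v + 4) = (v - 5)*(v - 4)*(v + 4)*(v + 1)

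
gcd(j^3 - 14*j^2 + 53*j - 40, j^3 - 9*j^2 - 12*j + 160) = j^2 - 13*j + 40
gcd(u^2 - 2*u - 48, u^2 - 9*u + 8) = u - 8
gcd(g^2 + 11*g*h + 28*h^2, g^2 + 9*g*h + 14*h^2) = g + 7*h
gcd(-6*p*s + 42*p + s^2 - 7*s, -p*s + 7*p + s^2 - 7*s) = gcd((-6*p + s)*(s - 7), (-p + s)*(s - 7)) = s - 7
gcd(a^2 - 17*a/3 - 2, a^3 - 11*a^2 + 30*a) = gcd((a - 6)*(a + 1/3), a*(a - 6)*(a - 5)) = a - 6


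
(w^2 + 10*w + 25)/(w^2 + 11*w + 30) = (w + 5)/(w + 6)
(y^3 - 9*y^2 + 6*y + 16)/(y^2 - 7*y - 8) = y - 2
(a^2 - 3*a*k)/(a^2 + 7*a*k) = (a - 3*k)/(a + 7*k)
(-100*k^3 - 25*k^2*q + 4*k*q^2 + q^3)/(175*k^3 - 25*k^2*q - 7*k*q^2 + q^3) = (4*k + q)/(-7*k + q)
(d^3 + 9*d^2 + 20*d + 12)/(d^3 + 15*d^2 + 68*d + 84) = (d + 1)/(d + 7)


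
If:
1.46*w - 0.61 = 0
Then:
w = 0.42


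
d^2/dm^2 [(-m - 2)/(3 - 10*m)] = 460/(10*m - 3)^3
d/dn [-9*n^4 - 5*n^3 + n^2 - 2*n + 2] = -36*n^3 - 15*n^2 + 2*n - 2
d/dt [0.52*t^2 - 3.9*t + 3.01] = 1.04*t - 3.9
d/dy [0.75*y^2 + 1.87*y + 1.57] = 1.5*y + 1.87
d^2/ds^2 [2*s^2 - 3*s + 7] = 4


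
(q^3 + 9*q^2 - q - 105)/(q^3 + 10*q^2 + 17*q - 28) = (q^2 + 2*q - 15)/(q^2 + 3*q - 4)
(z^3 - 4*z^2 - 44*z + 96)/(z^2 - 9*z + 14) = (z^2 - 2*z - 48)/(z - 7)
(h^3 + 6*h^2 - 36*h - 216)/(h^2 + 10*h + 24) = (h^2 - 36)/(h + 4)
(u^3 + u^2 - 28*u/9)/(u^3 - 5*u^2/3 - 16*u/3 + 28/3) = u*(3*u - 4)/(3*(u^2 - 4*u + 4))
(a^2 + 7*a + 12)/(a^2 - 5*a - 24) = (a + 4)/(a - 8)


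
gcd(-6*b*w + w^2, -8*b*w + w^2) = w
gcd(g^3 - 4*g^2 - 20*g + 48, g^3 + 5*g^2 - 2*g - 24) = g^2 + 2*g - 8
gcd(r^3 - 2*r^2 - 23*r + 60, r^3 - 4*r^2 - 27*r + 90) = r^2 + 2*r - 15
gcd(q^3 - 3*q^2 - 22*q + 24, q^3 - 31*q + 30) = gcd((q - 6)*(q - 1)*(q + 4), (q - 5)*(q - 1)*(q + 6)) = q - 1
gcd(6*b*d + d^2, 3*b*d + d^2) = d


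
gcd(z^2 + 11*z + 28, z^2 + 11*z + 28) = z^2 + 11*z + 28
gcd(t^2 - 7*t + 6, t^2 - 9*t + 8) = t - 1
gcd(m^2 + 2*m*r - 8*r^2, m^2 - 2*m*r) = -m + 2*r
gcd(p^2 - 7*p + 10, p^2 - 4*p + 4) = p - 2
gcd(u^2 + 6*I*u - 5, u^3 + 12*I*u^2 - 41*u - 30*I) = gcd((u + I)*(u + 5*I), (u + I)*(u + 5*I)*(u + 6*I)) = u^2 + 6*I*u - 5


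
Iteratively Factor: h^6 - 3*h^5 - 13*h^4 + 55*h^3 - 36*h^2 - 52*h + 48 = (h - 3)*(h^5 - 13*h^3 + 16*h^2 + 12*h - 16) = (h - 3)*(h - 2)*(h^4 + 2*h^3 - 9*h^2 - 2*h + 8) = (h - 3)*(h - 2)^2*(h^3 + 4*h^2 - h - 4) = (h - 3)*(h - 2)^2*(h + 1)*(h^2 + 3*h - 4) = (h - 3)*(h - 2)^2*(h - 1)*(h + 1)*(h + 4)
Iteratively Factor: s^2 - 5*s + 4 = (s - 1)*(s - 4)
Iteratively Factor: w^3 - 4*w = (w + 2)*(w^2 - 2*w) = w*(w + 2)*(w - 2)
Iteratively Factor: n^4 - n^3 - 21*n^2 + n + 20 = (n - 1)*(n^3 - 21*n - 20) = (n - 1)*(n + 1)*(n^2 - n - 20) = (n - 1)*(n + 1)*(n + 4)*(n - 5)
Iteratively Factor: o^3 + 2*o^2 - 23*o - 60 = (o + 3)*(o^2 - o - 20) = (o - 5)*(o + 3)*(o + 4)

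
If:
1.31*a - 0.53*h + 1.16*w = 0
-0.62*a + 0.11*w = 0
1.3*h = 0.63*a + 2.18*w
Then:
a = 0.00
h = 0.00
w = 0.00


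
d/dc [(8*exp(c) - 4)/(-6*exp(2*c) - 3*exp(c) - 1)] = (48*exp(2*c) - 48*exp(c) - 20)*exp(c)/(36*exp(4*c) + 36*exp(3*c) + 21*exp(2*c) + 6*exp(c) + 1)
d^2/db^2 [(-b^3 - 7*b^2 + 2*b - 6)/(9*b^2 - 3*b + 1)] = 2*(-27*b^3 - 1260*b^2 + 429*b - 1)/(729*b^6 - 729*b^5 + 486*b^4 - 189*b^3 + 54*b^2 - 9*b + 1)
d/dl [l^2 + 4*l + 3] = 2*l + 4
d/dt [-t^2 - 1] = -2*t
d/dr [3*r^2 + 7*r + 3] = 6*r + 7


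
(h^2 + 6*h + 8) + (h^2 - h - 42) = 2*h^2 + 5*h - 34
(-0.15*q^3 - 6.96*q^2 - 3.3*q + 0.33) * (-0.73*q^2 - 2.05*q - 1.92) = 0.1095*q^5 + 5.3883*q^4 + 16.965*q^3 + 19.8873*q^2 + 5.6595*q - 0.6336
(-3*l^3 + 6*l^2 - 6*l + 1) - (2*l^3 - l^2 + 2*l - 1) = -5*l^3 + 7*l^2 - 8*l + 2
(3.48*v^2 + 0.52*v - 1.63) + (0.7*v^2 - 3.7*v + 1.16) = 4.18*v^2 - 3.18*v - 0.47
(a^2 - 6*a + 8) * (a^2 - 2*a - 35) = a^4 - 8*a^3 - 15*a^2 + 194*a - 280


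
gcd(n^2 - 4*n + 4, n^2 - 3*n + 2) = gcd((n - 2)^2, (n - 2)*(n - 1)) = n - 2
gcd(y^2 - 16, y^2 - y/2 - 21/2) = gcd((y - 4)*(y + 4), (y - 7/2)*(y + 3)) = 1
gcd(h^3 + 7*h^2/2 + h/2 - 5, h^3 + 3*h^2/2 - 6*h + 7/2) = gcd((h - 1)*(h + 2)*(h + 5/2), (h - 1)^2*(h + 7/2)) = h - 1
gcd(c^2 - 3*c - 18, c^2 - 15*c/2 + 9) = c - 6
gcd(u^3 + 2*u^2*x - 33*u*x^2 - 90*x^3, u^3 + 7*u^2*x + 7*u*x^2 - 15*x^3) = u^2 + 8*u*x + 15*x^2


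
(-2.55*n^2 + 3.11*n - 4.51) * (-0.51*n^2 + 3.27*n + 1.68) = 1.3005*n^4 - 9.9246*n^3 + 8.1858*n^2 - 9.5229*n - 7.5768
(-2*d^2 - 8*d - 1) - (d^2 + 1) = -3*d^2 - 8*d - 2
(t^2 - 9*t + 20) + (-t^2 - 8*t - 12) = 8 - 17*t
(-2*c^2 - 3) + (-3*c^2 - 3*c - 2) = -5*c^2 - 3*c - 5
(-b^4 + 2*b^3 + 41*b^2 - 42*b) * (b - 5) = -b^5 + 7*b^4 + 31*b^3 - 247*b^2 + 210*b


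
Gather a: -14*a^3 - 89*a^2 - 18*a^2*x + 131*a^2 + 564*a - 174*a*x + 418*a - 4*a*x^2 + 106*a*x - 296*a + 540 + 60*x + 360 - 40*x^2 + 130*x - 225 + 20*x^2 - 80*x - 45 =-14*a^3 + a^2*(42 - 18*x) + a*(-4*x^2 - 68*x + 686) - 20*x^2 + 110*x + 630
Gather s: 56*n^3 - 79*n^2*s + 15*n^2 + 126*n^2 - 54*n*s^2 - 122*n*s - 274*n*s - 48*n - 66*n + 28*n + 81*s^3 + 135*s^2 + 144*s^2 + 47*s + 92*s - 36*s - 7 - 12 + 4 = 56*n^3 + 141*n^2 - 86*n + 81*s^3 + s^2*(279 - 54*n) + s*(-79*n^2 - 396*n + 103) - 15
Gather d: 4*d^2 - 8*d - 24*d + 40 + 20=4*d^2 - 32*d + 60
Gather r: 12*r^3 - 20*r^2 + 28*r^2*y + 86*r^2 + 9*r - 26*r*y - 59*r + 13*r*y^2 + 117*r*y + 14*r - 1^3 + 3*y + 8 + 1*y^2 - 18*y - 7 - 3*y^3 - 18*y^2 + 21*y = 12*r^3 + r^2*(28*y + 66) + r*(13*y^2 + 91*y - 36) - 3*y^3 - 17*y^2 + 6*y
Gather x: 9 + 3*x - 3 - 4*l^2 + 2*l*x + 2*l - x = -4*l^2 + 2*l + x*(2*l + 2) + 6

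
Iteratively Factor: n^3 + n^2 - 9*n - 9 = (n + 3)*(n^2 - 2*n - 3) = (n + 1)*(n + 3)*(n - 3)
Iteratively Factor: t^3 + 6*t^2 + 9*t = (t + 3)*(t^2 + 3*t) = (t + 3)^2*(t)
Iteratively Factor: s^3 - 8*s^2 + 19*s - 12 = (s - 3)*(s^2 - 5*s + 4) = (s - 4)*(s - 3)*(s - 1)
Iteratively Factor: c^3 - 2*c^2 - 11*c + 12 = (c - 1)*(c^2 - c - 12) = (c - 1)*(c + 3)*(c - 4)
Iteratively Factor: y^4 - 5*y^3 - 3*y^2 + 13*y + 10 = (y + 1)*(y^3 - 6*y^2 + 3*y + 10) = (y - 2)*(y + 1)*(y^2 - 4*y - 5) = (y - 5)*(y - 2)*(y + 1)*(y + 1)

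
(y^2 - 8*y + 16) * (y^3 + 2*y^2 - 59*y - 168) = y^5 - 6*y^4 - 59*y^3 + 336*y^2 + 400*y - 2688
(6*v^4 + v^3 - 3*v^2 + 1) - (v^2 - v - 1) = 6*v^4 + v^3 - 4*v^2 + v + 2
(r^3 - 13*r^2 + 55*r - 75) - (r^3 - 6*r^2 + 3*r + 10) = -7*r^2 + 52*r - 85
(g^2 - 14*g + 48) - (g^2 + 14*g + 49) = -28*g - 1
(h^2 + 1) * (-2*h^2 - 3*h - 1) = -2*h^4 - 3*h^3 - 3*h^2 - 3*h - 1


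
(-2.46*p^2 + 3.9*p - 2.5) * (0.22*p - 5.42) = -0.5412*p^3 + 14.1912*p^2 - 21.688*p + 13.55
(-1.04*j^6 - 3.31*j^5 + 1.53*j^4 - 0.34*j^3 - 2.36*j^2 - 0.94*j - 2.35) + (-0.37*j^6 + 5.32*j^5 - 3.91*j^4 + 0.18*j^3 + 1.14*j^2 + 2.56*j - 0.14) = -1.41*j^6 + 2.01*j^5 - 2.38*j^4 - 0.16*j^3 - 1.22*j^2 + 1.62*j - 2.49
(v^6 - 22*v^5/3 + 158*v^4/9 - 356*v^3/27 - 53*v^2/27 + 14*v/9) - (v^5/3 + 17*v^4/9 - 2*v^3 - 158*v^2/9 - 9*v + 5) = v^6 - 23*v^5/3 + 47*v^4/3 - 302*v^3/27 + 421*v^2/27 + 95*v/9 - 5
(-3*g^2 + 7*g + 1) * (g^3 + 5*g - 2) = -3*g^5 + 7*g^4 - 14*g^3 + 41*g^2 - 9*g - 2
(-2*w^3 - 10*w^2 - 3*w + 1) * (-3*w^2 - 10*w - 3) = 6*w^5 + 50*w^4 + 115*w^3 + 57*w^2 - w - 3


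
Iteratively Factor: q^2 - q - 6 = (q + 2)*(q - 3)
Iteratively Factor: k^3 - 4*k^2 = (k)*(k^2 - 4*k) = k*(k - 4)*(k)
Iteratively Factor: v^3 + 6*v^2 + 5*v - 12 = (v + 3)*(v^2 + 3*v - 4) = (v + 3)*(v + 4)*(v - 1)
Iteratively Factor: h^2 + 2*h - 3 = (h - 1)*(h + 3)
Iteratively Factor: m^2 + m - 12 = (m + 4)*(m - 3)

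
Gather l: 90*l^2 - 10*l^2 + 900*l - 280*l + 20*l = 80*l^2 + 640*l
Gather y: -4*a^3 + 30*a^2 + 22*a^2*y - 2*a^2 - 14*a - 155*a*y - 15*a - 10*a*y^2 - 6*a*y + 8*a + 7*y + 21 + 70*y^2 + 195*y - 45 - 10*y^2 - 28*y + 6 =-4*a^3 + 28*a^2 - 21*a + y^2*(60 - 10*a) + y*(22*a^2 - 161*a + 174) - 18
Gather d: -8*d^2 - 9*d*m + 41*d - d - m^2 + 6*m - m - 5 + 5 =-8*d^2 + d*(40 - 9*m) - m^2 + 5*m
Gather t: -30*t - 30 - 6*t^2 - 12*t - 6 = -6*t^2 - 42*t - 36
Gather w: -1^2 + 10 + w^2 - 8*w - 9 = w^2 - 8*w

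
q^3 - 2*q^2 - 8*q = q*(q - 4)*(q + 2)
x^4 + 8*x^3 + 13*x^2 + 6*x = x*(x + 1)^2*(x + 6)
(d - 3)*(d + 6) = d^2 + 3*d - 18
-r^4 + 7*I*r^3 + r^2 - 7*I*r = r*(r - 7*I)*(I*r - I)*(I*r + I)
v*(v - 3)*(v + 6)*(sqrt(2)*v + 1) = sqrt(2)*v^4 + v^3 + 3*sqrt(2)*v^3 - 18*sqrt(2)*v^2 + 3*v^2 - 18*v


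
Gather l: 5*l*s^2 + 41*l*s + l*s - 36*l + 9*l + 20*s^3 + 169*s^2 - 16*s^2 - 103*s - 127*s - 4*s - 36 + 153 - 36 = l*(5*s^2 + 42*s - 27) + 20*s^3 + 153*s^2 - 234*s + 81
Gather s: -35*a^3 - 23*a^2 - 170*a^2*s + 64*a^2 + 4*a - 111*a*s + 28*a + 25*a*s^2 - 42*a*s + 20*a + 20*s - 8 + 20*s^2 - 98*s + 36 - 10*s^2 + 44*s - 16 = -35*a^3 + 41*a^2 + 52*a + s^2*(25*a + 10) + s*(-170*a^2 - 153*a - 34) + 12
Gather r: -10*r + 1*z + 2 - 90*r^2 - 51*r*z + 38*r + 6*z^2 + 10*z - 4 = -90*r^2 + r*(28 - 51*z) + 6*z^2 + 11*z - 2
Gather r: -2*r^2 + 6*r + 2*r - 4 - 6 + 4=-2*r^2 + 8*r - 6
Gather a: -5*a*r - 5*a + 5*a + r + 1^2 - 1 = -5*a*r + r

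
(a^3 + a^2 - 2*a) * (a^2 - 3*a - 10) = a^5 - 2*a^4 - 15*a^3 - 4*a^2 + 20*a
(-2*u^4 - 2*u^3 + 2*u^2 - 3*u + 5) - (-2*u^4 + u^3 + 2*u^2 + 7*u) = -3*u^3 - 10*u + 5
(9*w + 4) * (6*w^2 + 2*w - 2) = 54*w^3 + 42*w^2 - 10*w - 8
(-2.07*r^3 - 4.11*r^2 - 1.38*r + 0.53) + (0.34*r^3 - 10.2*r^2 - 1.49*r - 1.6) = -1.73*r^3 - 14.31*r^2 - 2.87*r - 1.07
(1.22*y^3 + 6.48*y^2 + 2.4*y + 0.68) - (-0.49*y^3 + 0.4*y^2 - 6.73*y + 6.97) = 1.71*y^3 + 6.08*y^2 + 9.13*y - 6.29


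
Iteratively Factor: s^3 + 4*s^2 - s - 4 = (s + 4)*(s^2 - 1) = (s + 1)*(s + 4)*(s - 1)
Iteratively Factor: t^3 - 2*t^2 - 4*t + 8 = (t + 2)*(t^2 - 4*t + 4) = (t - 2)*(t + 2)*(t - 2)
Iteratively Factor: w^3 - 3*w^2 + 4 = (w + 1)*(w^2 - 4*w + 4) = (w - 2)*(w + 1)*(w - 2)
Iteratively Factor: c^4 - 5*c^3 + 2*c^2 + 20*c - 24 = (c + 2)*(c^3 - 7*c^2 + 16*c - 12) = (c - 3)*(c + 2)*(c^2 - 4*c + 4) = (c - 3)*(c - 2)*(c + 2)*(c - 2)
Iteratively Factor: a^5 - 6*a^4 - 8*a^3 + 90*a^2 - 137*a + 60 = (a - 1)*(a^4 - 5*a^3 - 13*a^2 + 77*a - 60) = (a - 3)*(a - 1)*(a^3 - 2*a^2 - 19*a + 20) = (a - 3)*(a - 1)*(a + 4)*(a^2 - 6*a + 5) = (a - 5)*(a - 3)*(a - 1)*(a + 4)*(a - 1)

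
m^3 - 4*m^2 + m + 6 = (m - 3)*(m - 2)*(m + 1)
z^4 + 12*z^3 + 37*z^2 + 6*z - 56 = (z - 1)*(z + 2)*(z + 4)*(z + 7)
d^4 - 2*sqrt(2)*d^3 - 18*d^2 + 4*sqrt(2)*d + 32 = (d - 4*sqrt(2))*(d - sqrt(2))*(d + sqrt(2))*(d + 2*sqrt(2))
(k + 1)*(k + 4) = k^2 + 5*k + 4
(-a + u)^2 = a^2 - 2*a*u + u^2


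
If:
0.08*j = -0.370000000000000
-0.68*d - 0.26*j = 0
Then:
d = 1.77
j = -4.62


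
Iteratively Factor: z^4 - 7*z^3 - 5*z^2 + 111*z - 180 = (z - 3)*(z^3 - 4*z^2 - 17*z + 60) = (z - 5)*(z - 3)*(z^2 + z - 12) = (z - 5)*(z - 3)*(z + 4)*(z - 3)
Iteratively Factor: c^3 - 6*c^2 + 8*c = (c - 2)*(c^2 - 4*c) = (c - 4)*(c - 2)*(c)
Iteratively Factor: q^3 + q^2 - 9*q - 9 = (q + 3)*(q^2 - 2*q - 3) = (q + 1)*(q + 3)*(q - 3)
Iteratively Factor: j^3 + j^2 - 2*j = (j)*(j^2 + j - 2) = j*(j + 2)*(j - 1)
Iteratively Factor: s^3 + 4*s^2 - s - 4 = (s + 4)*(s^2 - 1) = (s + 1)*(s + 4)*(s - 1)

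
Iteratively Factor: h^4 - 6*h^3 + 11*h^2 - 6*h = (h)*(h^3 - 6*h^2 + 11*h - 6) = h*(h - 3)*(h^2 - 3*h + 2) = h*(h - 3)*(h - 1)*(h - 2)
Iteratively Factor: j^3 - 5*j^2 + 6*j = (j - 3)*(j^2 - 2*j) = j*(j - 3)*(j - 2)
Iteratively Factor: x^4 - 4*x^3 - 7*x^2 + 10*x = (x - 1)*(x^3 - 3*x^2 - 10*x) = (x - 1)*(x + 2)*(x^2 - 5*x) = (x - 5)*(x - 1)*(x + 2)*(x)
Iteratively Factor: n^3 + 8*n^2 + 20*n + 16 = (n + 2)*(n^2 + 6*n + 8) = (n + 2)*(n + 4)*(n + 2)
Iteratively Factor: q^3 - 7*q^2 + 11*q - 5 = (q - 5)*(q^2 - 2*q + 1) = (q - 5)*(q - 1)*(q - 1)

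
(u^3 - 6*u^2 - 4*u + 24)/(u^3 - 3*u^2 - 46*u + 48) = (u^3 - 6*u^2 - 4*u + 24)/(u^3 - 3*u^2 - 46*u + 48)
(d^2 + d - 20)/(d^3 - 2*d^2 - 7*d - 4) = (d + 5)/(d^2 + 2*d + 1)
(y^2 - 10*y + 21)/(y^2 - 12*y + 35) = (y - 3)/(y - 5)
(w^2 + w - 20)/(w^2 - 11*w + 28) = (w + 5)/(w - 7)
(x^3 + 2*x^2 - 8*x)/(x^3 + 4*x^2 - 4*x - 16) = x/(x + 2)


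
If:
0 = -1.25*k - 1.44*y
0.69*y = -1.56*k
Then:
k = 0.00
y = 0.00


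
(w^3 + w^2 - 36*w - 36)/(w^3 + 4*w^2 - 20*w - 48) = (w^2 - 5*w - 6)/(w^2 - 2*w - 8)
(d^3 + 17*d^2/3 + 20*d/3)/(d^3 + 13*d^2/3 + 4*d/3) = (3*d + 5)/(3*d + 1)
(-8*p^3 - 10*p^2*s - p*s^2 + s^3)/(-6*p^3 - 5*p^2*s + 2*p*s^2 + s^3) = (8*p^2 + 2*p*s - s^2)/(6*p^2 - p*s - s^2)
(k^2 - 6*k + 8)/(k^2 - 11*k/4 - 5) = 4*(k - 2)/(4*k + 5)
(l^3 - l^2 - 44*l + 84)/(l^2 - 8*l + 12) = l + 7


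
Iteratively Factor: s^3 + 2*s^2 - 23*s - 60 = (s + 4)*(s^2 - 2*s - 15) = (s - 5)*(s + 4)*(s + 3)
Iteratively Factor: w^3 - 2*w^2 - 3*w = (w + 1)*(w^2 - 3*w) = (w - 3)*(w + 1)*(w)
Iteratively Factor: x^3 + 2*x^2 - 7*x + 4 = (x - 1)*(x^2 + 3*x - 4) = (x - 1)^2*(x + 4)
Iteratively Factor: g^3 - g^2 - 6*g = (g + 2)*(g^2 - 3*g) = (g - 3)*(g + 2)*(g)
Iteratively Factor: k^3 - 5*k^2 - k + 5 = (k - 5)*(k^2 - 1) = (k - 5)*(k - 1)*(k + 1)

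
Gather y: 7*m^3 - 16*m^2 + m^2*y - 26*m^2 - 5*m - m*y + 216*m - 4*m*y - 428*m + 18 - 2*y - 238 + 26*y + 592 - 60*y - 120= 7*m^3 - 42*m^2 - 217*m + y*(m^2 - 5*m - 36) + 252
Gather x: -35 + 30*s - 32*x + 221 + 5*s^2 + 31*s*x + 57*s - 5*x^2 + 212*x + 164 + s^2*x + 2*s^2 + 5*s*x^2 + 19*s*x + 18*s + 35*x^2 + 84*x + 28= 7*s^2 + 105*s + x^2*(5*s + 30) + x*(s^2 + 50*s + 264) + 378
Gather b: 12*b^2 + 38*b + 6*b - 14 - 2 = 12*b^2 + 44*b - 16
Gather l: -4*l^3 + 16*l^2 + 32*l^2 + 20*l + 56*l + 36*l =-4*l^3 + 48*l^2 + 112*l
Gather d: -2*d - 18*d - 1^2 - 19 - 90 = -20*d - 110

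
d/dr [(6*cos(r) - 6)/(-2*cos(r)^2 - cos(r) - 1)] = 12*(sin(r)^2 + 2*cos(r))*sin(r)/(cos(r) + cos(2*r) + 2)^2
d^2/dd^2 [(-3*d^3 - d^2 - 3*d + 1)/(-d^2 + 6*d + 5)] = 4*(66*d^3 + 141*d^2 + 144*d - 53)/(d^6 - 18*d^5 + 93*d^4 - 36*d^3 - 465*d^2 - 450*d - 125)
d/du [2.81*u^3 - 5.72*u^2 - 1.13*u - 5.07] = 8.43*u^2 - 11.44*u - 1.13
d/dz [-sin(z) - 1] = -cos(z)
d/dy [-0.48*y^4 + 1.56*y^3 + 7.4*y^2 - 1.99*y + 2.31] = -1.92*y^3 + 4.68*y^2 + 14.8*y - 1.99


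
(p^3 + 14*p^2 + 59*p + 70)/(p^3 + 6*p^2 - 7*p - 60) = (p^2 + 9*p + 14)/(p^2 + p - 12)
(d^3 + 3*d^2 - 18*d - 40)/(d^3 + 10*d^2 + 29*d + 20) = (d^2 - 2*d - 8)/(d^2 + 5*d + 4)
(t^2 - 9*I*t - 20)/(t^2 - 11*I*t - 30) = (t - 4*I)/(t - 6*I)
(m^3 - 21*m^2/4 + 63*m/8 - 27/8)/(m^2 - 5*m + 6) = (8*m^2 - 18*m + 9)/(8*(m - 2))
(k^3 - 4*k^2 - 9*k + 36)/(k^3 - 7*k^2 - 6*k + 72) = (k - 3)/(k - 6)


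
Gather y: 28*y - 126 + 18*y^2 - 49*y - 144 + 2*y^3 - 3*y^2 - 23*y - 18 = 2*y^3 + 15*y^2 - 44*y - 288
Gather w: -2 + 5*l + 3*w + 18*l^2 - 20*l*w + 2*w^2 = 18*l^2 + 5*l + 2*w^2 + w*(3 - 20*l) - 2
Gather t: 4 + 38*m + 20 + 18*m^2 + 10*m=18*m^2 + 48*m + 24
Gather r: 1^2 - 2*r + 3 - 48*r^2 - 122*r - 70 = -48*r^2 - 124*r - 66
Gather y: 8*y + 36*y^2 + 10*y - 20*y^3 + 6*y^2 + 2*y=-20*y^3 + 42*y^2 + 20*y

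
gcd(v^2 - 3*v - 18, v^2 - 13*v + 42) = v - 6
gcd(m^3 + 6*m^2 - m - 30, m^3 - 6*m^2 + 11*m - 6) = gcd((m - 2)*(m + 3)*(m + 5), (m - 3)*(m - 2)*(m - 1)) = m - 2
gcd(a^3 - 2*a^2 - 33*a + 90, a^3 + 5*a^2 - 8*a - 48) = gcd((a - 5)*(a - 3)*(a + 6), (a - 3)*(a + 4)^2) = a - 3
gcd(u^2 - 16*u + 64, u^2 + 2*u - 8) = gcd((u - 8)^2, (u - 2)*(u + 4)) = 1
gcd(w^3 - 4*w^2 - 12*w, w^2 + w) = w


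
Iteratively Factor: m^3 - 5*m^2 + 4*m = (m - 1)*(m^2 - 4*m) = (m - 4)*(m - 1)*(m)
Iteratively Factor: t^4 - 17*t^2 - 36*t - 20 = (t + 2)*(t^3 - 2*t^2 - 13*t - 10) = (t + 2)^2*(t^2 - 4*t - 5) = (t + 1)*(t + 2)^2*(t - 5)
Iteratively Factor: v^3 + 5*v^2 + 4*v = (v + 4)*(v^2 + v) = v*(v + 4)*(v + 1)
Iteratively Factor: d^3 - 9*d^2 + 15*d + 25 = (d + 1)*(d^2 - 10*d + 25) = (d - 5)*(d + 1)*(d - 5)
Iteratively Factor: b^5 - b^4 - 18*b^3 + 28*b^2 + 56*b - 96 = (b - 2)*(b^4 + b^3 - 16*b^2 - 4*b + 48) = (b - 3)*(b - 2)*(b^3 + 4*b^2 - 4*b - 16) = (b - 3)*(b - 2)*(b + 4)*(b^2 - 4) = (b - 3)*(b - 2)*(b + 2)*(b + 4)*(b - 2)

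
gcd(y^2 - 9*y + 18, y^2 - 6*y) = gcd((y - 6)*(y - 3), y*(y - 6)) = y - 6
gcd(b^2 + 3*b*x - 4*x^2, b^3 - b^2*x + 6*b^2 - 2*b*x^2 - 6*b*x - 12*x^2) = 1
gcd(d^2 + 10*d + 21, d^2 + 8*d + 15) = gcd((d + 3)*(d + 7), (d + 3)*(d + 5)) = d + 3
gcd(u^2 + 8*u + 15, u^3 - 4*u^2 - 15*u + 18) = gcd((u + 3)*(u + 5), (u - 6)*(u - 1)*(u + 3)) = u + 3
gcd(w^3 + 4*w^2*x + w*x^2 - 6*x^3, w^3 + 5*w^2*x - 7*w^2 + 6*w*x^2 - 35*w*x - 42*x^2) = w^2 + 5*w*x + 6*x^2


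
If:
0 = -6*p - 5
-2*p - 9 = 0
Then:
No Solution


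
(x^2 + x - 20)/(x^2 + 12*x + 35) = (x - 4)/(x + 7)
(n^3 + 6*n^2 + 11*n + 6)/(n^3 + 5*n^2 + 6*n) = (n + 1)/n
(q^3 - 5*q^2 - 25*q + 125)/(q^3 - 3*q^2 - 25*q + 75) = (q - 5)/(q - 3)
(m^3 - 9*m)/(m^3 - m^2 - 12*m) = (m - 3)/(m - 4)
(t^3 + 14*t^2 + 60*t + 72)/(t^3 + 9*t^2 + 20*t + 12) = (t + 6)/(t + 1)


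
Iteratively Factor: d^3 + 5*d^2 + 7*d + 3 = (d + 3)*(d^2 + 2*d + 1) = (d + 1)*(d + 3)*(d + 1)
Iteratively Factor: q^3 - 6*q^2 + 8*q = (q - 4)*(q^2 - 2*q) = q*(q - 4)*(q - 2)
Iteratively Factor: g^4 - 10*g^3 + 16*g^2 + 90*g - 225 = (g - 5)*(g^3 - 5*g^2 - 9*g + 45) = (g - 5)*(g - 3)*(g^2 - 2*g - 15) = (g - 5)*(g - 3)*(g + 3)*(g - 5)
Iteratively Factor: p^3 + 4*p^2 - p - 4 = (p - 1)*(p^2 + 5*p + 4) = (p - 1)*(p + 4)*(p + 1)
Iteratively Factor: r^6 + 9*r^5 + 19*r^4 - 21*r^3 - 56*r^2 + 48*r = (r + 3)*(r^5 + 6*r^4 + r^3 - 24*r^2 + 16*r) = (r + 3)*(r + 4)*(r^4 + 2*r^3 - 7*r^2 + 4*r) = (r - 1)*(r + 3)*(r + 4)*(r^3 + 3*r^2 - 4*r) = r*(r - 1)*(r + 3)*(r + 4)*(r^2 + 3*r - 4) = r*(r - 1)*(r + 3)*(r + 4)^2*(r - 1)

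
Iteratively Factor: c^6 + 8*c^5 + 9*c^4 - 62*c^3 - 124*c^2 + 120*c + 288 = (c - 2)*(c^5 + 10*c^4 + 29*c^3 - 4*c^2 - 132*c - 144) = (c - 2)*(c + 3)*(c^4 + 7*c^3 + 8*c^2 - 28*c - 48) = (c - 2)^2*(c + 3)*(c^3 + 9*c^2 + 26*c + 24) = (c - 2)^2*(c + 2)*(c + 3)*(c^2 + 7*c + 12) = (c - 2)^2*(c + 2)*(c + 3)*(c + 4)*(c + 3)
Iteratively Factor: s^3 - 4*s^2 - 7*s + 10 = (s - 5)*(s^2 + s - 2) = (s - 5)*(s + 2)*(s - 1)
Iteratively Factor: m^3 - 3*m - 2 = (m + 1)*(m^2 - m - 2) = (m - 2)*(m + 1)*(m + 1)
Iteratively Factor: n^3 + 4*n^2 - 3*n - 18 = (n + 3)*(n^2 + n - 6) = (n + 3)^2*(n - 2)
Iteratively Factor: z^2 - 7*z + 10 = (z - 5)*(z - 2)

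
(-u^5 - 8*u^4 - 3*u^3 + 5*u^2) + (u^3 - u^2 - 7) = -u^5 - 8*u^4 - 2*u^3 + 4*u^2 - 7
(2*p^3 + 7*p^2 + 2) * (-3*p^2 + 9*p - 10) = -6*p^5 - 3*p^4 + 43*p^3 - 76*p^2 + 18*p - 20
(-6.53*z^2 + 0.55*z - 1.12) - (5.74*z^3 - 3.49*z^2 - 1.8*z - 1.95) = -5.74*z^3 - 3.04*z^2 + 2.35*z + 0.83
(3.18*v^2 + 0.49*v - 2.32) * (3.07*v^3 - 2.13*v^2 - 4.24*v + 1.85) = 9.7626*v^5 - 5.2691*v^4 - 21.6493*v^3 + 8.747*v^2 + 10.7433*v - 4.292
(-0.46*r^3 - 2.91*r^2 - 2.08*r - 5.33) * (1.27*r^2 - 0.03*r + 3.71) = -0.5842*r^5 - 3.6819*r^4 - 4.2609*r^3 - 17.5028*r^2 - 7.5569*r - 19.7743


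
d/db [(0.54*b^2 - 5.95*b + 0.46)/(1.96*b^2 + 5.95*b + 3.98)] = (14.875*b^2 + 2.4952*b - 26.418)/(3.8416*b^4 + 23.324*b^3 + 51.0041*b^2 + 47.362*b + 15.8404)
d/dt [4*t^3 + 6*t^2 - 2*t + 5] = 12*t^2 + 12*t - 2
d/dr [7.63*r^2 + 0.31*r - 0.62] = 15.26*r + 0.31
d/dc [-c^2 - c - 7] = -2*c - 1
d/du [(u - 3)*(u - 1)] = 2*u - 4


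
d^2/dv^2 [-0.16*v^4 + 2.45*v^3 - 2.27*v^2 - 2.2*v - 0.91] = -1.92*v^2 + 14.7*v - 4.54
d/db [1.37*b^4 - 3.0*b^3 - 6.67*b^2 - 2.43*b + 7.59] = 5.48*b^3 - 9.0*b^2 - 13.34*b - 2.43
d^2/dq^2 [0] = 0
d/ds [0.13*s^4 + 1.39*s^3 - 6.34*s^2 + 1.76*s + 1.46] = 0.52*s^3 + 4.17*s^2 - 12.68*s + 1.76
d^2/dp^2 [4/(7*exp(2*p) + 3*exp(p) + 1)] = 4*(2*(14*exp(p) + 3)^2*exp(p) - (28*exp(p) + 3)*(7*exp(2*p) + 3*exp(p) + 1))*exp(p)/(7*exp(2*p) + 3*exp(p) + 1)^3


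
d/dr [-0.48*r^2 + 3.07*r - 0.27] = 3.07 - 0.96*r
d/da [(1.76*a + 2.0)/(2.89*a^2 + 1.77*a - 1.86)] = (5.0864*a^2 + 3.1152*a - (1.76*a + 2.0)*(5.78*a + 1.77) - 3.2736)/(2.89*a^2 + 1.77*a - 1.86)^2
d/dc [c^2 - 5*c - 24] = 2*c - 5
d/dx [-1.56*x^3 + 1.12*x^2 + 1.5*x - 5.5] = -4.68*x^2 + 2.24*x + 1.5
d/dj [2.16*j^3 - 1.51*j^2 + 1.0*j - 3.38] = 6.48*j^2 - 3.02*j + 1.0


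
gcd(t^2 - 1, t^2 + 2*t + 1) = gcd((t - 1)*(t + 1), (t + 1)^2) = t + 1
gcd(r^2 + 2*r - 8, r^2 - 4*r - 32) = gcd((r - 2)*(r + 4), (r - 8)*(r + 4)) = r + 4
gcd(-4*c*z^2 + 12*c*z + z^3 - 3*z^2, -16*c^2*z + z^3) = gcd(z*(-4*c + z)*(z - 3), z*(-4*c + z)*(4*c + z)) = -4*c*z + z^2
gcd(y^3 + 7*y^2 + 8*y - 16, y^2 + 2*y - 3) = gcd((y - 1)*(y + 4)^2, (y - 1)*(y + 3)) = y - 1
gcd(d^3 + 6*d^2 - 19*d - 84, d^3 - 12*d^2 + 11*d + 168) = d + 3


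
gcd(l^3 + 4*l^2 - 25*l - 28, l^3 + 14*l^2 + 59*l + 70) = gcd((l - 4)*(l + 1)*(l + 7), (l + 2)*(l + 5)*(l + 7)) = l + 7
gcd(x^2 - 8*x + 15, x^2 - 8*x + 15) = x^2 - 8*x + 15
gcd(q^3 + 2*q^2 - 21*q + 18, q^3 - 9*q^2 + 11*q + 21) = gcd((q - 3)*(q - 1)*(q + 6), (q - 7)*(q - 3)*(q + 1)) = q - 3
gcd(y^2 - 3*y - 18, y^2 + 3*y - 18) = 1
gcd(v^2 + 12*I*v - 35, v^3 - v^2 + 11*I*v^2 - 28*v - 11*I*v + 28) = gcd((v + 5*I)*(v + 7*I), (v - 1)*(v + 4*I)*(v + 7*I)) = v + 7*I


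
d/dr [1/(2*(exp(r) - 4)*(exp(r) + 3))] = (1/2 - exp(r))*exp(r)/(exp(4*r) - 2*exp(3*r) - 23*exp(2*r) + 24*exp(r) + 144)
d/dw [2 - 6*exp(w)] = -6*exp(w)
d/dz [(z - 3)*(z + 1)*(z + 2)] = 3*z^2 - 7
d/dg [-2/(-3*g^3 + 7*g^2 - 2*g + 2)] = 2*(-9*g^2 + 14*g - 2)/(3*g^3 - 7*g^2 + 2*g - 2)^2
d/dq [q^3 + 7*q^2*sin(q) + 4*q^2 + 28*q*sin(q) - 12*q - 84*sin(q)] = 7*q^2*cos(q) + 3*q^2 + 14*q*sin(q) + 28*q*cos(q) + 8*q + 28*sin(q) - 84*cos(q) - 12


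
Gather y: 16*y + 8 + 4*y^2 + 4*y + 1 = 4*y^2 + 20*y + 9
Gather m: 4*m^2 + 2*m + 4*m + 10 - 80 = 4*m^2 + 6*m - 70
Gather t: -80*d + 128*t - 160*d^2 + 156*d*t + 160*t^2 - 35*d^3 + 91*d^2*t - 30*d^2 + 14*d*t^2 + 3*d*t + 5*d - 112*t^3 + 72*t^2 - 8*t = -35*d^3 - 190*d^2 - 75*d - 112*t^3 + t^2*(14*d + 232) + t*(91*d^2 + 159*d + 120)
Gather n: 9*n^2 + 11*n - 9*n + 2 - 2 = 9*n^2 + 2*n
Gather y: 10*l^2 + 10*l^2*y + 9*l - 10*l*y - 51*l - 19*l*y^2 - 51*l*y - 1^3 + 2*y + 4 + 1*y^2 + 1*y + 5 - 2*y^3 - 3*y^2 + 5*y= 10*l^2 - 42*l - 2*y^3 + y^2*(-19*l - 2) + y*(10*l^2 - 61*l + 8) + 8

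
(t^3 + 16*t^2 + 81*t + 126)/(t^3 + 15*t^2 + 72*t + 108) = (t + 7)/(t + 6)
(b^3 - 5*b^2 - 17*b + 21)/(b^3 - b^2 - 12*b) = (b^2 - 8*b + 7)/(b*(b - 4))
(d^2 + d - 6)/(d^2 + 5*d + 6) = (d - 2)/(d + 2)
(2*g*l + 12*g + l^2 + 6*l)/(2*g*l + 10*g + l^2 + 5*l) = (l + 6)/(l + 5)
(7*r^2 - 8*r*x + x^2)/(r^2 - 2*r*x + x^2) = (-7*r + x)/(-r + x)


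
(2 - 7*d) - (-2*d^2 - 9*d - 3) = 2*d^2 + 2*d + 5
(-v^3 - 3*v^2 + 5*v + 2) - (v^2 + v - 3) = -v^3 - 4*v^2 + 4*v + 5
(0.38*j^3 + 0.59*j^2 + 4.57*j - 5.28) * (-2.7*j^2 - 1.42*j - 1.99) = -1.026*j^5 - 2.1326*j^4 - 13.933*j^3 + 6.5925*j^2 - 1.5967*j + 10.5072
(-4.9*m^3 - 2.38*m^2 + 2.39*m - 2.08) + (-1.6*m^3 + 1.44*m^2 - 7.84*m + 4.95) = -6.5*m^3 - 0.94*m^2 - 5.45*m + 2.87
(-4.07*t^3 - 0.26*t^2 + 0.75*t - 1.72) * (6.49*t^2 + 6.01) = -26.4143*t^5 - 1.6874*t^4 - 19.5932*t^3 - 12.7254*t^2 + 4.5075*t - 10.3372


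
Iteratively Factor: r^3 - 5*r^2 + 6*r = (r - 2)*(r^2 - 3*r) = (r - 3)*(r - 2)*(r)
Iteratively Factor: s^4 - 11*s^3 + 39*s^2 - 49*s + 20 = (s - 4)*(s^3 - 7*s^2 + 11*s - 5) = (s - 4)*(s - 1)*(s^2 - 6*s + 5) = (s - 4)*(s - 1)^2*(s - 5)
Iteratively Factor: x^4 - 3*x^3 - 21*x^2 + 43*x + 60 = (x + 4)*(x^3 - 7*x^2 + 7*x + 15) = (x + 1)*(x + 4)*(x^2 - 8*x + 15) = (x - 5)*(x + 1)*(x + 4)*(x - 3)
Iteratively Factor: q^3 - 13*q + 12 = (q - 1)*(q^2 + q - 12) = (q - 1)*(q + 4)*(q - 3)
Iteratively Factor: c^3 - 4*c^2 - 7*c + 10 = (c - 1)*(c^2 - 3*c - 10) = (c - 5)*(c - 1)*(c + 2)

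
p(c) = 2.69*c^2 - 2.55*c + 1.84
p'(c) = 5.38*c - 2.55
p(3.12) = 20.07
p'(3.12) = 14.24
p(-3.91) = 52.94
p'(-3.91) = -23.59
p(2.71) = 14.69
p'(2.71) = 12.03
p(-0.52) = 3.89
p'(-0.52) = -5.35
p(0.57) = 1.26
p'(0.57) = 0.52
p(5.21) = 61.57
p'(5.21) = 25.48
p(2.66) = 14.09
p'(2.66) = 11.76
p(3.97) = 34.11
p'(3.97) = 18.81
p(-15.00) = 645.34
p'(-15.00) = -83.25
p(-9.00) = 242.68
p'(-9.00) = -50.97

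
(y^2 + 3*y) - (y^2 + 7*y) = -4*y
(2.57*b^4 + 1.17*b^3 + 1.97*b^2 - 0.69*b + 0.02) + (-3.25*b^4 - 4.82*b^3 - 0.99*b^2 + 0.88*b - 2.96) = -0.68*b^4 - 3.65*b^3 + 0.98*b^2 + 0.19*b - 2.94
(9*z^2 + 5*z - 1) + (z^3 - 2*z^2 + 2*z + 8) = z^3 + 7*z^2 + 7*z + 7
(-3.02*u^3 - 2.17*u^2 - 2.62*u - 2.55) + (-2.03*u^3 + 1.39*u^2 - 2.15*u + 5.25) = -5.05*u^3 - 0.78*u^2 - 4.77*u + 2.7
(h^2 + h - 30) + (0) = h^2 + h - 30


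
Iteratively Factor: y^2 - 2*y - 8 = (y - 4)*(y + 2)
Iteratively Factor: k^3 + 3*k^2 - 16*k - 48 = (k - 4)*(k^2 + 7*k + 12) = (k - 4)*(k + 3)*(k + 4)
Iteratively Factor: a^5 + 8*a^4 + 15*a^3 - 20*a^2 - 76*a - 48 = (a - 2)*(a^4 + 10*a^3 + 35*a^2 + 50*a + 24) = (a - 2)*(a + 1)*(a^3 + 9*a^2 + 26*a + 24) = (a - 2)*(a + 1)*(a + 2)*(a^2 + 7*a + 12) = (a - 2)*(a + 1)*(a + 2)*(a + 3)*(a + 4)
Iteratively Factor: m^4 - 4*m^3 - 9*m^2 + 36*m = (m)*(m^3 - 4*m^2 - 9*m + 36) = m*(m - 4)*(m^2 - 9) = m*(m - 4)*(m + 3)*(m - 3)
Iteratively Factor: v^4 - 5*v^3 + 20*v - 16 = (v - 1)*(v^3 - 4*v^2 - 4*v + 16) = (v - 2)*(v - 1)*(v^2 - 2*v - 8) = (v - 4)*(v - 2)*(v - 1)*(v + 2)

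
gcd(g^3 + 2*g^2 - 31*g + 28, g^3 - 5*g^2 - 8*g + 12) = g - 1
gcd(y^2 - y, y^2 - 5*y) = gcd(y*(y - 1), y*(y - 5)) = y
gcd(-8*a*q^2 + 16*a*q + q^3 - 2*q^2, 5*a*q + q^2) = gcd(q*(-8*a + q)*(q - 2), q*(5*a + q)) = q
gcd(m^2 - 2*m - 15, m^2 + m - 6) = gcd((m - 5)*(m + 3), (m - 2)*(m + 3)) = m + 3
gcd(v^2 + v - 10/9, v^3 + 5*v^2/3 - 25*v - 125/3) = v + 5/3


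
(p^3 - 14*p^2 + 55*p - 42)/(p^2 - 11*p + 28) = (p^2 - 7*p + 6)/(p - 4)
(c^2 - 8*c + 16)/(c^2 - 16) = (c - 4)/(c + 4)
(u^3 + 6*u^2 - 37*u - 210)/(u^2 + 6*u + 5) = (u^2 + u - 42)/(u + 1)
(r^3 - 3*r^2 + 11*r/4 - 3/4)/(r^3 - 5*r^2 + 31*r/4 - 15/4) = (2*r - 1)/(2*r - 5)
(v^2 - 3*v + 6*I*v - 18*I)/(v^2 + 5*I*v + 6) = (v - 3)/(v - I)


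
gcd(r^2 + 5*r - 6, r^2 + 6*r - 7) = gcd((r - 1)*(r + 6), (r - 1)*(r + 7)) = r - 1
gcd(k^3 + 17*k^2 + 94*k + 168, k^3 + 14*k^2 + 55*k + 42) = k^2 + 13*k + 42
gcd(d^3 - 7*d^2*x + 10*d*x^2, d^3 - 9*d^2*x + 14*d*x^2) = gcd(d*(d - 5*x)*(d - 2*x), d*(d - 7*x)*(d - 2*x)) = -d^2 + 2*d*x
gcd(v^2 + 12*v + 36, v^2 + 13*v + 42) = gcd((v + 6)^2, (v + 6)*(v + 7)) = v + 6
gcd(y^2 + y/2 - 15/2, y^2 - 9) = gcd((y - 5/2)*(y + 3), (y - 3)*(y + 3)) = y + 3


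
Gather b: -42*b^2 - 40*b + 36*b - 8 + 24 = -42*b^2 - 4*b + 16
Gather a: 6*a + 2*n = 6*a + 2*n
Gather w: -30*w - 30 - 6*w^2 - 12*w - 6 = -6*w^2 - 42*w - 36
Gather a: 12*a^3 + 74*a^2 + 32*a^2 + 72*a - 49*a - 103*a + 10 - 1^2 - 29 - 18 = 12*a^3 + 106*a^2 - 80*a - 38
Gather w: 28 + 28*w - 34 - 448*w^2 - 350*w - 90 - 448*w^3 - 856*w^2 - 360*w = -448*w^3 - 1304*w^2 - 682*w - 96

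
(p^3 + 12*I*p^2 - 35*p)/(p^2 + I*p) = (p^2 + 12*I*p - 35)/(p + I)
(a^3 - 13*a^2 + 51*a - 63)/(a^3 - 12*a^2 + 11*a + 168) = (a^2 - 6*a + 9)/(a^2 - 5*a - 24)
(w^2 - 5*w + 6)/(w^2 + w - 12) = (w - 2)/(w + 4)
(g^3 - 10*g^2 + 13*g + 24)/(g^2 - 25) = (g^3 - 10*g^2 + 13*g + 24)/(g^2 - 25)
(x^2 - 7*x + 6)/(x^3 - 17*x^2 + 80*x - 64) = (x - 6)/(x^2 - 16*x + 64)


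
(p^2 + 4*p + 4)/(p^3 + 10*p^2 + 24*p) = (p^2 + 4*p + 4)/(p*(p^2 + 10*p + 24))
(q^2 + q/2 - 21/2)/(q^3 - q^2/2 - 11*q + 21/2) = 1/(q - 1)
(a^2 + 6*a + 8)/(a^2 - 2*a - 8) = (a + 4)/(a - 4)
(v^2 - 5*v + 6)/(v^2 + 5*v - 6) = (v^2 - 5*v + 6)/(v^2 + 5*v - 6)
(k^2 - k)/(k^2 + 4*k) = (k - 1)/(k + 4)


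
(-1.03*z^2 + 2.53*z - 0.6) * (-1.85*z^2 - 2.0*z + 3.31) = 1.9055*z^4 - 2.6205*z^3 - 7.3593*z^2 + 9.5743*z - 1.986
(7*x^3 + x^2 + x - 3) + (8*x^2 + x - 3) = 7*x^3 + 9*x^2 + 2*x - 6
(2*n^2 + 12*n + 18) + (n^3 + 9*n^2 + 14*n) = n^3 + 11*n^2 + 26*n + 18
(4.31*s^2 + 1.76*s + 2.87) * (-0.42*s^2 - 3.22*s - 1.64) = -1.8102*s^4 - 14.6174*s^3 - 13.941*s^2 - 12.1278*s - 4.7068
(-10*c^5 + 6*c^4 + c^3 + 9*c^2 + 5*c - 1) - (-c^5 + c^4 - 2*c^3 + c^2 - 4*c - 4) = -9*c^5 + 5*c^4 + 3*c^3 + 8*c^2 + 9*c + 3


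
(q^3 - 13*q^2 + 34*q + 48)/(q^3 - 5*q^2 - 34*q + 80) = (q^2 - 5*q - 6)/(q^2 + 3*q - 10)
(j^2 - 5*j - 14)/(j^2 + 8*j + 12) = (j - 7)/(j + 6)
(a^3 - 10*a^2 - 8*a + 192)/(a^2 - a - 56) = (a^2 - 2*a - 24)/(a + 7)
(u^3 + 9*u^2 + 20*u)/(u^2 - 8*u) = (u^2 + 9*u + 20)/(u - 8)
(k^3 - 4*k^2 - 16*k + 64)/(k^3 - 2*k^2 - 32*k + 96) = (k + 4)/(k + 6)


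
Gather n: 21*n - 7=21*n - 7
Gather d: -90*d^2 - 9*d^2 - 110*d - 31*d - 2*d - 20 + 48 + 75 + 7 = -99*d^2 - 143*d + 110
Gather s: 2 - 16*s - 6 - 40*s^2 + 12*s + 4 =-40*s^2 - 4*s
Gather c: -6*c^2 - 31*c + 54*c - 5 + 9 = -6*c^2 + 23*c + 4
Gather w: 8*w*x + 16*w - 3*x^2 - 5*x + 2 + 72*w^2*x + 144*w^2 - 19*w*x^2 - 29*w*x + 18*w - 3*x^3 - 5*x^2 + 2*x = w^2*(72*x + 144) + w*(-19*x^2 - 21*x + 34) - 3*x^3 - 8*x^2 - 3*x + 2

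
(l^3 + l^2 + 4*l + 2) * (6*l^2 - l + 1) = 6*l^5 + 5*l^4 + 24*l^3 + 9*l^2 + 2*l + 2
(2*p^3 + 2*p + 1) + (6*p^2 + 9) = 2*p^3 + 6*p^2 + 2*p + 10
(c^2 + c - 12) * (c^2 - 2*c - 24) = c^4 - c^3 - 38*c^2 + 288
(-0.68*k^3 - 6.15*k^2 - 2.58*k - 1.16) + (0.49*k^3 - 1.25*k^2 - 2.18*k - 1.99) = -0.19*k^3 - 7.4*k^2 - 4.76*k - 3.15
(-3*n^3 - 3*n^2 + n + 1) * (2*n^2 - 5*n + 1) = -6*n^5 + 9*n^4 + 14*n^3 - 6*n^2 - 4*n + 1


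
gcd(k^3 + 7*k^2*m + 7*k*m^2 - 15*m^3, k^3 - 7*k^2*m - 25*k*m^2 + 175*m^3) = k + 5*m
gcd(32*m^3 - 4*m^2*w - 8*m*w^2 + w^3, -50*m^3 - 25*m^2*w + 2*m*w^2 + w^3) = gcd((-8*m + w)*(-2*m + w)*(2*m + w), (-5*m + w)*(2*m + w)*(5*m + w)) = 2*m + w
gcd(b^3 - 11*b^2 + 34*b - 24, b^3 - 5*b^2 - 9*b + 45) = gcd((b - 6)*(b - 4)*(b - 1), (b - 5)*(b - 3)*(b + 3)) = 1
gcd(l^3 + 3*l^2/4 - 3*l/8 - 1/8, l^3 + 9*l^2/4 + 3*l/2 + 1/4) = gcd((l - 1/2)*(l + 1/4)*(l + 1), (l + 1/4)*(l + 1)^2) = l^2 + 5*l/4 + 1/4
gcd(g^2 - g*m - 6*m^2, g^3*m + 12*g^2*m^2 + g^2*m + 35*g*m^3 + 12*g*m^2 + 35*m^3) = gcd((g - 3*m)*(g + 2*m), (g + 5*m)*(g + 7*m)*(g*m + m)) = 1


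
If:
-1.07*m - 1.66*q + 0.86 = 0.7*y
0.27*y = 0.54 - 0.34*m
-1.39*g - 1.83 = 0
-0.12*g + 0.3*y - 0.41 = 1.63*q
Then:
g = -1.32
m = 4.56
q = -0.84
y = -3.74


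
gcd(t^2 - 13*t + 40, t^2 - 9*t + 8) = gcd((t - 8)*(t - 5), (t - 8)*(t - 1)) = t - 8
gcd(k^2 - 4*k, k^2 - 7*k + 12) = k - 4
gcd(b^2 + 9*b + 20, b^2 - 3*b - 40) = b + 5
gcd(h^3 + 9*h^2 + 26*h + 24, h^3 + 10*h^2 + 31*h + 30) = h^2 + 5*h + 6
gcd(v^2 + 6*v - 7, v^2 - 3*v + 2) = v - 1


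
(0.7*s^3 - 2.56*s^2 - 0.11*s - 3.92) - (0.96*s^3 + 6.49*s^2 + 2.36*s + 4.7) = -0.26*s^3 - 9.05*s^2 - 2.47*s - 8.62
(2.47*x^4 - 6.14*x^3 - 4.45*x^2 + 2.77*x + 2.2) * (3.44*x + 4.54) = 8.4968*x^5 - 9.9078*x^4 - 43.1836*x^3 - 10.6742*x^2 + 20.1438*x + 9.988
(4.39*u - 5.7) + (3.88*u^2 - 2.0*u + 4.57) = 3.88*u^2 + 2.39*u - 1.13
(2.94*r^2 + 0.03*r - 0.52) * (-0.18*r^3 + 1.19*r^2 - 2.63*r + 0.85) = -0.5292*r^5 + 3.4932*r^4 - 7.6029*r^3 + 1.8013*r^2 + 1.3931*r - 0.442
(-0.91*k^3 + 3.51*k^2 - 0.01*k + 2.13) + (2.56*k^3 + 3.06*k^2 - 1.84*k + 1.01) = 1.65*k^3 + 6.57*k^2 - 1.85*k + 3.14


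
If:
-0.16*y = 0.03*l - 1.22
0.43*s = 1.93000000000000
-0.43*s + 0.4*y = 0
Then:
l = 14.93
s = 4.49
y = 4.82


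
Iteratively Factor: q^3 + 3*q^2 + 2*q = (q + 1)*(q^2 + 2*q) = (q + 1)*(q + 2)*(q)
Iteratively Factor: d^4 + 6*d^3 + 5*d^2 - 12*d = (d + 3)*(d^3 + 3*d^2 - 4*d) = d*(d + 3)*(d^2 + 3*d - 4) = d*(d + 3)*(d + 4)*(d - 1)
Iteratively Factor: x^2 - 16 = (x + 4)*(x - 4)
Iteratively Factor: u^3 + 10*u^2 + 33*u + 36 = (u + 4)*(u^2 + 6*u + 9) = (u + 3)*(u + 4)*(u + 3)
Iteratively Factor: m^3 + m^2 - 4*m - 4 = (m + 1)*(m^2 - 4) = (m - 2)*(m + 1)*(m + 2)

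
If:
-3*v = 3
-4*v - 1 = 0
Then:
No Solution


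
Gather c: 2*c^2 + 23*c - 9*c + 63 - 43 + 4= 2*c^2 + 14*c + 24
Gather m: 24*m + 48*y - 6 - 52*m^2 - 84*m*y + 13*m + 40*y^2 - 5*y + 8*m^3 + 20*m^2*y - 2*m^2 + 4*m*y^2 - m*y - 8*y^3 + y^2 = 8*m^3 + m^2*(20*y - 54) + m*(4*y^2 - 85*y + 37) - 8*y^3 + 41*y^2 + 43*y - 6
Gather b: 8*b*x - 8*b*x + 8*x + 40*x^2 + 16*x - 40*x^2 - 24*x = 0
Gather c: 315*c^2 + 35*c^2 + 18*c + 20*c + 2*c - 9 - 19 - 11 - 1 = 350*c^2 + 40*c - 40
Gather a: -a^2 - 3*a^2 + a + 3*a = -4*a^2 + 4*a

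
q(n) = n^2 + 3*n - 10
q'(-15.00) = -27.00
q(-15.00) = 170.00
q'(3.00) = 9.00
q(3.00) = 8.00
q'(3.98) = 10.96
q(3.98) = 17.78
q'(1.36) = 5.72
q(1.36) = -4.07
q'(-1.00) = 1.00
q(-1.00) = -12.00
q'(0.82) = 4.64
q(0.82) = -6.87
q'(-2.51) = -2.02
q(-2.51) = -11.23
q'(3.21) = 9.42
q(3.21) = 9.93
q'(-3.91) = -4.82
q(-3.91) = -6.44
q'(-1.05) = 0.90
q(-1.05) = -12.05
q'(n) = 2*n + 3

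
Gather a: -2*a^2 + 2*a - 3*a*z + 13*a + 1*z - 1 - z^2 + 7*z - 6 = -2*a^2 + a*(15 - 3*z) - z^2 + 8*z - 7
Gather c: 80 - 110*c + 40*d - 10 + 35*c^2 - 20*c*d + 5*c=35*c^2 + c*(-20*d - 105) + 40*d + 70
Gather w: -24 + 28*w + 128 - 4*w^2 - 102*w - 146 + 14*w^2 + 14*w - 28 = 10*w^2 - 60*w - 70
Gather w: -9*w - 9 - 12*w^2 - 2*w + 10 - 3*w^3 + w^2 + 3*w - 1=-3*w^3 - 11*w^2 - 8*w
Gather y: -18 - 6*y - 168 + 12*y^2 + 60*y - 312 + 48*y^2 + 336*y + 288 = 60*y^2 + 390*y - 210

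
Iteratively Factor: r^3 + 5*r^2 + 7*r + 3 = (r + 3)*(r^2 + 2*r + 1) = (r + 1)*(r + 3)*(r + 1)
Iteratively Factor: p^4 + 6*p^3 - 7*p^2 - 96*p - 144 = (p + 3)*(p^3 + 3*p^2 - 16*p - 48) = (p + 3)^2*(p^2 - 16) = (p - 4)*(p + 3)^2*(p + 4)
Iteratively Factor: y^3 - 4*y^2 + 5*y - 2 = (y - 1)*(y^2 - 3*y + 2) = (y - 2)*(y - 1)*(y - 1)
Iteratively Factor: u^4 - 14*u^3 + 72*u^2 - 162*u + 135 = (u - 5)*(u^3 - 9*u^2 + 27*u - 27) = (u - 5)*(u - 3)*(u^2 - 6*u + 9) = (u - 5)*(u - 3)^2*(u - 3)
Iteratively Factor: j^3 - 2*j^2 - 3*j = (j + 1)*(j^2 - 3*j) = (j - 3)*(j + 1)*(j)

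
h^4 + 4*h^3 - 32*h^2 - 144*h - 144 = (h - 6)*(h + 2)^2*(h + 6)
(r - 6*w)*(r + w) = r^2 - 5*r*w - 6*w^2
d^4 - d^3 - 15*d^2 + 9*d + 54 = (d - 3)^2*(d + 2)*(d + 3)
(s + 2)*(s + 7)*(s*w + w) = s^3*w + 10*s^2*w + 23*s*w + 14*w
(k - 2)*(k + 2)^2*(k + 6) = k^4 + 8*k^3 + 8*k^2 - 32*k - 48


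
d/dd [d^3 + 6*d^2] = 3*d*(d + 4)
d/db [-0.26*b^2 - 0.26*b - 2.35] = -0.52*b - 0.26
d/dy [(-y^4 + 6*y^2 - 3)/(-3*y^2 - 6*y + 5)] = 2*(2*y*(y^2 - 3)*(3*y^2 + 6*y - 5) - 3*(y + 1)*(y^4 - 6*y^2 + 3))/(3*y^2 + 6*y - 5)^2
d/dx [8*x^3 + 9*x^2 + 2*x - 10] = 24*x^2 + 18*x + 2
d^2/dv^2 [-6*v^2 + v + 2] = -12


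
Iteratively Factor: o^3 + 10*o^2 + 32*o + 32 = (o + 2)*(o^2 + 8*o + 16) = (o + 2)*(o + 4)*(o + 4)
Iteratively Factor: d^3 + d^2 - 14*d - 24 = (d - 4)*(d^2 + 5*d + 6) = (d - 4)*(d + 3)*(d + 2)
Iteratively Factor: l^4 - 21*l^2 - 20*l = (l + 4)*(l^3 - 4*l^2 - 5*l) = (l - 5)*(l + 4)*(l^2 + l) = l*(l - 5)*(l + 4)*(l + 1)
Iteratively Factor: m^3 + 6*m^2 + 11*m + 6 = (m + 2)*(m^2 + 4*m + 3) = (m + 1)*(m + 2)*(m + 3)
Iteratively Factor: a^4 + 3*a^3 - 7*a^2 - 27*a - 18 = (a - 3)*(a^3 + 6*a^2 + 11*a + 6) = (a - 3)*(a + 1)*(a^2 + 5*a + 6) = (a - 3)*(a + 1)*(a + 2)*(a + 3)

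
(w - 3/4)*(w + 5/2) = w^2 + 7*w/4 - 15/8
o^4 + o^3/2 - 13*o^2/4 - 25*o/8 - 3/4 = (o - 2)*(o + 1/2)^2*(o + 3/2)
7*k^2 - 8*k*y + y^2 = (-7*k + y)*(-k + y)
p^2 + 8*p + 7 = (p + 1)*(p + 7)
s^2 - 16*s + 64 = (s - 8)^2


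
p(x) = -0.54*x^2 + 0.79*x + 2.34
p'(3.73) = -3.24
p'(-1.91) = 2.85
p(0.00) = 2.34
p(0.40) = 2.57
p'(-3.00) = 4.03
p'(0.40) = 0.36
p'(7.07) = -6.85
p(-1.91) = -1.14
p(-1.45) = 0.06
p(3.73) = -2.23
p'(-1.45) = 2.36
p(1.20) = 2.51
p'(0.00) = 0.79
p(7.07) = -19.07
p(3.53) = -1.60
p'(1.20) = -0.51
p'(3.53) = -3.02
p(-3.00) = -4.89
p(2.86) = 0.18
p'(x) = 0.79 - 1.08*x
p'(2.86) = -2.30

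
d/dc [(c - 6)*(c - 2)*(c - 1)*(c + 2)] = 4*c^3 - 21*c^2 + 4*c + 28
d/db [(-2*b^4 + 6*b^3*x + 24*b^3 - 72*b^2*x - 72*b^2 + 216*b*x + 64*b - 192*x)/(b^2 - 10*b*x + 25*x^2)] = 2*(2*b^4 - 23*b^3*x - 12*b^3 + 45*b^2*x^2 + 180*b^2*x - 360*b*x^2 - 252*b*x + 32*b + 540*x^2 - 32*x)/(-b^3 + 15*b^2*x - 75*b*x^2 + 125*x^3)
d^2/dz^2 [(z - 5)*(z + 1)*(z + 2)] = 6*z - 4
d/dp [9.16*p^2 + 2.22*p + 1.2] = 18.32*p + 2.22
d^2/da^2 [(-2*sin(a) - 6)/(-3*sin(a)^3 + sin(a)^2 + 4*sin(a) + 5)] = 2*(36*sin(a)^7 + 234*sin(a)^6 - 104*sin(a)^5 - 175*sin(a)^4 + 529*sin(a)^3 - 14*sin(a)^2 - 347*sin(a) - 26)/(-3*sin(a)^3 + sin(a)^2 + 4*sin(a) + 5)^3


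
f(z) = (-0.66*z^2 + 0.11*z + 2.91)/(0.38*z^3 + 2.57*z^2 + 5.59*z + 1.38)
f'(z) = (0.11 - 1.32*z)/(0.38*z^3 + 2.57*z^2 + 5.59*z + 1.38) + (-1.14*z^2 - 5.14*z - 5.59)*(-0.66*z^2 + 0.11*z + 2.91)/(0.38*z^3 + 2.57*z^2 + 5.59*z + 1.38)^2 = (0.2508*z^4 - 0.0836000000000001*z^3 - 7.2895*z^2 - 16.779*z - 16.1151)/(0.1444*z^6 + 1.9532*z^5 + 10.8533*z^4 + 29.7814*z^3 + 38.3413*z^2 + 15.4284*z + 1.9044)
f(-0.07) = 2.90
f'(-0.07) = -14.94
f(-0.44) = -4.45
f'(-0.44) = -26.83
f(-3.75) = 1.95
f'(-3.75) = -0.14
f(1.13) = 0.19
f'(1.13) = -0.33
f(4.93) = -0.09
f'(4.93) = -0.01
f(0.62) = 0.46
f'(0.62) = -0.83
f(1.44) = 0.11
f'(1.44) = -0.22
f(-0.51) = -3.15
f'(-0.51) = -12.96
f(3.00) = -0.05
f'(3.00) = -0.04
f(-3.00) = 1.33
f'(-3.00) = -1.39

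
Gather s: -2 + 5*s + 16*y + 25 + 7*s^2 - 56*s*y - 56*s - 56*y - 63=7*s^2 + s*(-56*y - 51) - 40*y - 40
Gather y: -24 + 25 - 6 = -5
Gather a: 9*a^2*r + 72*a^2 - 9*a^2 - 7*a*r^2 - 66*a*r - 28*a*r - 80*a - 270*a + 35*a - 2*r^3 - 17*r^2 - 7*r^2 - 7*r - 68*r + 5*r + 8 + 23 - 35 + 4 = a^2*(9*r + 63) + a*(-7*r^2 - 94*r - 315) - 2*r^3 - 24*r^2 - 70*r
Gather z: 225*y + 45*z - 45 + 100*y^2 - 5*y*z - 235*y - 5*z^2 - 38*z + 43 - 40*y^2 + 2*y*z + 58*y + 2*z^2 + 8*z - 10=60*y^2 + 48*y - 3*z^2 + z*(15 - 3*y) - 12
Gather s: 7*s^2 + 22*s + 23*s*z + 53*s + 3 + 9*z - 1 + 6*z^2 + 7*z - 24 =7*s^2 + s*(23*z + 75) + 6*z^2 + 16*z - 22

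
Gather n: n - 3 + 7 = n + 4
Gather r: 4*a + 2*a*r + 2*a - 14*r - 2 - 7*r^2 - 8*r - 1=6*a - 7*r^2 + r*(2*a - 22) - 3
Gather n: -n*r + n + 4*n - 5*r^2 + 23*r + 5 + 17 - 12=n*(5 - r) - 5*r^2 + 23*r + 10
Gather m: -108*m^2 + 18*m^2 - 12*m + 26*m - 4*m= -90*m^2 + 10*m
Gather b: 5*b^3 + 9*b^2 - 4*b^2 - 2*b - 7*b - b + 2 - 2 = 5*b^3 + 5*b^2 - 10*b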